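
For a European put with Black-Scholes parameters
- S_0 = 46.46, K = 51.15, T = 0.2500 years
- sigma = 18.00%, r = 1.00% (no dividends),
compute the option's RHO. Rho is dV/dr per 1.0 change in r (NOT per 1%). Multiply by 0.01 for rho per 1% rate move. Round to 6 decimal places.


Answer: Rho = -10.985267

Derivation:
d1 = -0.9957862784; d2 = -1.0857862784
phi(d1) = 0.2429903157; exp(-qT) = 1.0000000000; exp(-rT) = 0.9975031224
N(-d2) = 0.8612132207
Rho = -K*T*exp(-rT)*N(-d2) = -51.1500 * 0.2500 * 0.9975031224 * 0.8612132207 = -10.985267


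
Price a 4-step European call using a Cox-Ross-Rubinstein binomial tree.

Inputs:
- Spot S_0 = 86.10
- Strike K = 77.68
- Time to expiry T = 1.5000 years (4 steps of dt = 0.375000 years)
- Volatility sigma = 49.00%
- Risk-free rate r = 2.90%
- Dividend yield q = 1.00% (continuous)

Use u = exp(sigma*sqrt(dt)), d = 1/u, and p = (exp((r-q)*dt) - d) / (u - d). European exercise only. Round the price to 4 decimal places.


Answer: Price = V(0,0) = 24.4946

Derivation:
dt = T/N = 0.375000
u = exp(sigma*sqrt(dt)) = 1.349943; d = 1/u = 0.740772
p = (exp((r-q)*dt) - d) / (u - d) = 0.437280
Discount per step: exp(-r*dt) = 0.989184
Stock lattice S(k, i) with i counting down-moves:
  k=0: S(0,0) = 86.1000
  k=1: S(1,0) = 116.2301; S(1,1) = 63.7805
  k=2: S(2,0) = 156.9040; S(2,1) = 86.1000; S(2,2) = 47.2468
  k=3: S(3,0) = 211.8115; S(3,1) = 116.2301; S(3,2) = 63.7805; S(3,3) = 34.9991
  k=4: S(4,0) = 285.9335; S(4,1) = 156.9040; S(4,2) = 86.1000; S(4,3) = 47.2468; S(4,4) = 25.9263
Terminal payoffs V(N, i) = max(S_T - K, 0):
  V(4,0) = 208.253534; V(4,1) = 79.224038; V(4,2) = 8.420000; V(4,3) = 0.000000; V(4,4) = 0.000000
Backward induction: V(k, i) = exp(-r*dt) * [p * V(k+1, i) + (1-p) * V(k+1, i+1)].
  V(3,0) = exp(-r*dt) * [p*208.253534 + (1-p)*79.224038] = 134.178922
  V(3,1) = exp(-r*dt) * [p*79.224038 + (1-p)*8.420000] = 38.955253
  V(3,2) = exp(-r*dt) * [p*8.420000 + (1-p)*0.000000] = 3.642075
  V(3,3) = exp(-r*dt) * [p*0.000000 + (1-p)*0.000000] = 0.000000
  V(2,0) = exp(-r*dt) * [p*134.178922 + (1-p)*38.955253] = 79.722959
  V(2,1) = exp(-r*dt) * [p*38.955253 + (1-p)*3.642075] = 18.877416
  V(2,2) = exp(-r*dt) * [p*3.642075 + (1-p)*0.000000] = 1.575382
  V(1,0) = exp(-r*dt) * [p*79.722959 + (1-p)*18.877416] = 44.992009
  V(1,1) = exp(-r*dt) * [p*18.877416 + (1-p)*1.575382] = 9.042347
  V(0,0) = exp(-r*dt) * [p*44.992009 + (1-p)*9.042347] = 24.494589


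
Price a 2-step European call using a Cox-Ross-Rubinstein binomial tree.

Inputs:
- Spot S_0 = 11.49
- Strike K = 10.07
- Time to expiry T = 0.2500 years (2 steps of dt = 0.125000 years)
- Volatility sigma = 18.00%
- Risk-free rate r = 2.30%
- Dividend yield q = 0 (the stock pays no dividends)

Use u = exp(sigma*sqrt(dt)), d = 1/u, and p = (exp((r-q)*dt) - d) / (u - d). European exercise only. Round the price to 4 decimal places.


dt = T/N = 0.125000
u = exp(sigma*sqrt(dt)) = 1.065708; d = 1/u = 0.938343
p = (exp((r-q)*dt) - d) / (u - d) = 0.506701
Discount per step: exp(-r*dt) = 0.997129
Stock lattice S(k, i) with i counting down-moves:
  k=0: S(0,0) = 11.4900
  k=1: S(1,0) = 12.2450; S(1,1) = 10.7816
  k=2: S(2,0) = 13.0496; S(2,1) = 11.4900; S(2,2) = 10.1168
Terminal payoffs V(N, i) = max(S_T - K, 0):
  V(2,0) = 2.979585; V(2,1) = 1.420000; V(2,2) = 0.046805
Backward induction: V(k, i) = exp(-r*dt) * [p * V(k+1, i) + (1-p) * V(k+1, i+1)].
  V(1,0) = exp(-r*dt) * [p*2.979585 + (1-p)*1.420000] = 2.203898
  V(1,1) = exp(-r*dt) * [p*1.420000 + (1-p)*0.046805] = 0.740472
  V(0,0) = exp(-r*dt) * [p*2.203898 + (1-p)*0.740472] = 1.477736

Answer: Price = V(0,0) = 1.4777


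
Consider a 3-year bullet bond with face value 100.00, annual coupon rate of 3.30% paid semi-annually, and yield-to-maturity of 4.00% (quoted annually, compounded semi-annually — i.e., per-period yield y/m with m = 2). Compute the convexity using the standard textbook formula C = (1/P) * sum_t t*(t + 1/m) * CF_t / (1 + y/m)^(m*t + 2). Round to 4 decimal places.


Answer: Convexity = 9.5533

Derivation:
Coupon per period c = face * coupon_rate / m = 1.650000
Periods per year m = 2; per-period yield y/m = 0.020000
Number of cashflows N = 6
Cashflows (t years, CF_t, discount factor 1/(1+y/m)^(m*t), PV):
  t = 0.5000: CF_t = 1.650000, DF = 0.980392, PV = 1.617647
  t = 1.0000: CF_t = 1.650000, DF = 0.961169, PV = 1.585928
  t = 1.5000: CF_t = 1.650000, DF = 0.942322, PV = 1.554832
  t = 2.0000: CF_t = 1.650000, DF = 0.923845, PV = 1.524345
  t = 2.5000: CF_t = 1.650000, DF = 0.905731, PV = 1.494456
  t = 3.0000: CF_t = 101.650000, DF = 0.887971, PV = 90.262291
Price P = sum_t PV_t = 98.039499
Convexity numerator sum_t t*(t + 1/m) * CF_t / (1+y/m)^(m*t + 2):
  t = 0.5000: term = 0.777416
  t = 1.0000: term = 2.286517
  t = 1.5000: term = 4.483368
  t = 2.0000: term = 7.325764
  t = 2.5000: term = 10.773182
  t = 3.0000: term = 910.951610
Convexity = (1/P) * sum = 936.597857 / 98.039499 = 9.553271


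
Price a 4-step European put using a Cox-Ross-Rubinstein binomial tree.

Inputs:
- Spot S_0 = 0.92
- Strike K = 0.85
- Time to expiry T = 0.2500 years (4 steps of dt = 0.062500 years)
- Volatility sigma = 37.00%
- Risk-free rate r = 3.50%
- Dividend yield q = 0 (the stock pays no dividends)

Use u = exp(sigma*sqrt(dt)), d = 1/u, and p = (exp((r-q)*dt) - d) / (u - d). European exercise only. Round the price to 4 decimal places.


Answer: Price = V(0,0) = 0.0366

Derivation:
dt = T/N = 0.062500
u = exp(sigma*sqrt(dt)) = 1.096913; d = 1/u = 0.911649
p = (exp((r-q)*dt) - d) / (u - d) = 0.488712
Discount per step: exp(-r*dt) = 0.997815
Stock lattice S(k, i) with i counting down-moves:
  k=0: S(0,0) = 0.9200
  k=1: S(1,0) = 1.0092; S(1,1) = 0.8387
  k=2: S(2,0) = 1.1070; S(2,1) = 0.9200; S(2,2) = 0.7646
  k=3: S(3,0) = 1.2142; S(3,1) = 1.0092; S(3,2) = 0.8387; S(3,3) = 0.6971
  k=4: S(4,0) = 1.3319; S(4,1) = 1.1070; S(4,2) = 0.9200; S(4,3) = 0.7646; S(4,4) = 0.6355
Terminal payoffs V(N, i) = max(K - S_T, 0):
  V(4,0) = 0.000000; V(4,1) = 0.000000; V(4,2) = 0.000000; V(4,3) = 0.085384; V(4,4) = 0.214524
Backward induction: V(k, i) = exp(-r*dt) * [p * V(k+1, i) + (1-p) * V(k+1, i+1)].
  V(3,0) = exp(-r*dt) * [p*0.000000 + (1-p)*0.000000] = 0.000000
  V(3,1) = exp(-r*dt) * [p*0.000000 + (1-p)*0.000000] = 0.000000
  V(3,2) = exp(-r*dt) * [p*0.000000 + (1-p)*0.085384] = 0.043560
  V(3,3) = exp(-r*dt) * [p*0.085384 + (1-p)*0.214524] = 0.151081
  V(2,0) = exp(-r*dt) * [p*0.000000 + (1-p)*0.000000] = 0.000000
  V(2,1) = exp(-r*dt) * [p*0.000000 + (1-p)*0.043560] = 0.022223
  V(2,2) = exp(-r*dt) * [p*0.043560 + (1-p)*0.151081] = 0.098319
  V(1,0) = exp(-r*dt) * [p*0.000000 + (1-p)*0.022223] = 0.011338
  V(1,1) = exp(-r*dt) * [p*0.022223 + (1-p)*0.098319] = 0.060997
  V(0,0) = exp(-r*dt) * [p*0.011338 + (1-p)*0.060997] = 0.036647


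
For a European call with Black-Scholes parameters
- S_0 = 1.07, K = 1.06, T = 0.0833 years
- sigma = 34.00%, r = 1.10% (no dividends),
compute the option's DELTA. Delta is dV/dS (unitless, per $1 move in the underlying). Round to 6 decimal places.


Answer: Delta = 0.561230

Derivation:
d1 = 0.1540894081; d2 = 0.0559594942
phi(d1) = 0.3942341306; exp(-qT) = 1.0000000000; exp(-rT) = 0.9990841197
N(d1) = 0.5612303802
Delta = exp(-qT) * N(d1) = 1.0000000000 * 0.5612303802 = 0.561230


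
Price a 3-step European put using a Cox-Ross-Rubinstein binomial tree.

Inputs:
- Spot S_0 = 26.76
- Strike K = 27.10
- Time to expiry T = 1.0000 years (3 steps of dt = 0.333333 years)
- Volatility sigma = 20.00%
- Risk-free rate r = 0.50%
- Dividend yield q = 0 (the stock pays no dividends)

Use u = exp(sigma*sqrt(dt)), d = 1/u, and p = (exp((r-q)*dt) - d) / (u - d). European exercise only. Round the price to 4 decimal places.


dt = T/N = 0.333333
u = exp(sigma*sqrt(dt)) = 1.122401; d = 1/u = 0.890947
p = (exp((r-q)*dt) - d) / (u - d) = 0.478371
Discount per step: exp(-r*dt) = 0.998335
Stock lattice S(k, i) with i counting down-moves:
  k=0: S(0,0) = 26.7600
  k=1: S(1,0) = 30.0354; S(1,1) = 23.8417
  k=2: S(2,0) = 33.7118; S(2,1) = 26.7600; S(2,2) = 21.2417
  k=3: S(3,0) = 37.8382; S(3,1) = 30.0354; S(3,2) = 23.8417; S(3,3) = 18.9253
Terminal payoffs V(N, i) = max(K - S_T, 0):
  V(3,0) = 0.000000; V(3,1) = 0.000000; V(3,2) = 3.258252; V(3,3) = 8.174730
Backward induction: V(k, i) = exp(-r*dt) * [p * V(k+1, i) + (1-p) * V(k+1, i+1)].
  V(2,0) = exp(-r*dt) * [p*0.000000 + (1-p)*0.000000] = 0.000000
  V(2,1) = exp(-r*dt) * [p*0.000000 + (1-p)*3.258252] = 1.696767
  V(2,2) = exp(-r*dt) * [p*3.258252 + (1-p)*8.174730] = 5.813131
  V(1,0) = exp(-r*dt) * [p*0.000000 + (1-p)*1.696767] = 0.883608
  V(1,1) = exp(-r*dt) * [p*1.696767 + (1-p)*5.813131] = 3.837579
  V(0,0) = exp(-r*dt) * [p*0.883608 + (1-p)*3.837579] = 2.420446

Answer: Price = V(0,0) = 2.4204


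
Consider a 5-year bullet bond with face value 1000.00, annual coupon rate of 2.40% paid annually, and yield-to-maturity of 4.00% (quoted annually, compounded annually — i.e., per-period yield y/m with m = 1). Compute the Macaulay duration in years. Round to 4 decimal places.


Answer: Macaulay duration = 4.7609 years

Derivation:
Coupon per period c = face * coupon_rate / m = 24.000000
Periods per year m = 1; per-period yield y/m = 0.040000
Number of cashflows N = 5
Cashflows (t years, CF_t, discount factor 1/(1+y/m)^(m*t), PV):
  t = 1.0000: CF_t = 24.000000, DF = 0.961538, PV = 23.076923
  t = 2.0000: CF_t = 24.000000, DF = 0.924556, PV = 22.189349
  t = 3.0000: CF_t = 24.000000, DF = 0.888996, PV = 21.335913
  t = 4.0000: CF_t = 24.000000, DF = 0.854804, PV = 20.515301
  t = 5.0000: CF_t = 1024.000000, DF = 0.821927, PV = 841.653357
Price P = sum_t PV_t = 928.770843
Macaulay numerator sum_t t * PV_t:
  t * PV_t at t = 1.0000: 23.076923
  t * PV_t at t = 2.0000: 44.378698
  t * PV_t at t = 3.0000: 64.007738
  t * PV_t at t = 4.0000: 82.061202
  t * PV_t at t = 5.0000: 4208.266787
Macaulay duration D = (sum_t t * PV_t) / P = 4421.791348 / 928.770843 = 4.760907


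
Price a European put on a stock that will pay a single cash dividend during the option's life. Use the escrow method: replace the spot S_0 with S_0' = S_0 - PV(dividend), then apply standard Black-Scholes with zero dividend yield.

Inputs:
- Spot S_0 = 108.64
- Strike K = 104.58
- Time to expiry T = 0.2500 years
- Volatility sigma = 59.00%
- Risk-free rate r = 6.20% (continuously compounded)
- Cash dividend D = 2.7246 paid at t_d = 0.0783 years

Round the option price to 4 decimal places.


PV(D) = D * exp(-r * t_d) = 2.7246 * 0.99515716 = 2.71140521
S_0' = S_0 - PV(D) = 108.6400 - 2.71140521 = 105.92859479
d1 = (ln(S_0'/K) + (r + sigma^2/2)*T) / (sigma*sqrt(T)) = 0.24347595
d2 = d1 - sigma*sqrt(T) = -0.05152405
exp(-rT) = 0.98461951
N(-d1) = 0.40381836; N(-d2) = 0.52054603
P = K * exp(-rT) * N(-d2) - S_0' * N(-d1) = 104.5800 * 0.98461951 * 0.52054603 - 105.92859479 * 0.40381836 = 10.8255

Answer: Price = 10.8255


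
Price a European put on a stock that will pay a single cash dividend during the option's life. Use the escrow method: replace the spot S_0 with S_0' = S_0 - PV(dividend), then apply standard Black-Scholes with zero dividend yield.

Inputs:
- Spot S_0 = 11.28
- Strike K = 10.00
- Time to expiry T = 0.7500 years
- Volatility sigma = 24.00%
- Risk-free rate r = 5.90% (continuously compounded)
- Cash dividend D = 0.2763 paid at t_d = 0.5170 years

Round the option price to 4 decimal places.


PV(D) = D * exp(-r * t_d) = 0.2763 * 0.96995752 = 0.26799926
S_0' = S_0 - PV(D) = 11.2800 - 0.26799926 = 11.01200074
d1 = (ln(S_0'/K) + (r + sigma^2/2)*T) / (sigma*sqrt(T)) = 0.78062838
d2 = d1 - sigma*sqrt(T) = 0.57278228
exp(-rT) = 0.95671475
N(-d1) = 0.21751055; N(-d2) = 0.28339606
P = K * exp(-rT) * N(-d2) - S_0' * N(-d1) = 10.0000 * 0.95671475 * 0.28339606 - 11.01200074 * 0.21751055 = 0.3161

Answer: Price = 0.3161


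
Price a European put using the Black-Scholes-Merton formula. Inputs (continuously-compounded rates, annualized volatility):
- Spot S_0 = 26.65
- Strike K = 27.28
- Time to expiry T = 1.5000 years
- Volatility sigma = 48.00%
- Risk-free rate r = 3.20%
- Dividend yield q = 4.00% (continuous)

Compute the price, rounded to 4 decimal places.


Answer: Price = 6.3691

Derivation:
d1 = (ln(S/K) + (r - q + 0.5*sigma^2) * T) / (sigma * sqrt(T)) = 0.23378222
d2 = d1 - sigma * sqrt(T) = -0.35409532
exp(-rT) = 0.95313379; exp(-qT) = 0.94176453
P = K * exp(-rT) * N(-d2) - S_0 * exp(-qT) * N(-d1)
N(-d1) = 0.40757703; N(-d2) = 0.63836627
P = 27.2800 * 0.95313379 * 0.63836627 - 26.6500 * 0.94176453 * 0.40757703 = 6.3691


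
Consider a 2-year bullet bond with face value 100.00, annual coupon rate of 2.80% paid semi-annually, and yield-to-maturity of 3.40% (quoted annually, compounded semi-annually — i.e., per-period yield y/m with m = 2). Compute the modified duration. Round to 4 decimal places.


Answer: Modified duration = 1.9259

Derivation:
Coupon per period c = face * coupon_rate / m = 1.400000
Periods per year m = 2; per-period yield y/m = 0.017000
Number of cashflows N = 4
Cashflows (t years, CF_t, discount factor 1/(1+y/m)^(m*t), PV):
  t = 0.5000: CF_t = 1.400000, DF = 0.983284, PV = 1.376598
  t = 1.0000: CF_t = 1.400000, DF = 0.966848, PV = 1.353587
  t = 1.5000: CF_t = 1.400000, DF = 0.950686, PV = 1.330961
  t = 2.0000: CF_t = 101.400000, DF = 0.934795, PV = 94.788171
Price P = sum_t PV_t = 98.849316
First compute Macaulay numerator sum_t t * PV_t:
  t * PV_t at t = 0.5000: 0.688299
  t * PV_t at t = 1.0000: 1.353587
  t * PV_t at t = 1.5000: 1.996441
  t * PV_t at t = 2.0000: 189.576342
Macaulay duration D = 193.614669 / 98.849316 = 1.958685
Modified duration = D / (1 + y/m) = 1.958685 / (1 + 0.017000) = 1.925944


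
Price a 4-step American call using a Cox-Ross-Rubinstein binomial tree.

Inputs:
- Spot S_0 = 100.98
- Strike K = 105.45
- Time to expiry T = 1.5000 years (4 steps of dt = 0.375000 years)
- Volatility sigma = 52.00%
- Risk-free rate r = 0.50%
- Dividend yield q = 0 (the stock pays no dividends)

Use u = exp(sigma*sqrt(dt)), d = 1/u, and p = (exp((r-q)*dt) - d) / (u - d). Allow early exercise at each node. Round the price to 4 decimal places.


Answer: Price = V(0,0) = 23.0841

Derivation:
dt = T/N = 0.375000
u = exp(sigma*sqrt(dt)) = 1.374972; d = 1/u = 0.727287
p = (exp((r-q)*dt) - d) / (u - d) = 0.423955
Discount per step: exp(-r*dt) = 0.998127
Stock lattice S(k, i) with i counting down-moves:
  k=0: S(0,0) = 100.9800
  k=1: S(1,0) = 138.8447; S(1,1) = 73.4415
  k=2: S(2,0) = 190.9077; S(2,1) = 100.9800; S(2,2) = 53.4131
  k=3: S(3,0) = 262.4928; S(3,1) = 138.8447; S(3,2) = 73.4415; S(3,3) = 38.8466
  k=4: S(4,0) = 360.9203; S(4,1) = 190.9077; S(4,2) = 100.9800; S(4,3) = 53.4131; S(4,4) = 28.2527
Terminal payoffs V(N, i) = max(S_T - K, 0):
  V(4,0) = 255.470295; V(4,1) = 85.457651; V(4,2) = 0.000000; V(4,3) = 0.000000; V(4,4) = 0.000000
Backward induction: V(k, i) = exp(-r*dt) * [p * V(k+1, i) + (1-p) * V(k+1, i+1)]; then take max(V_cont, immediate exercise) for American.
  V(3,0) = exp(-r*dt) * [p*255.470295 + (1-p)*85.457651] = 157.240287; exercise = 157.042754; V(3,0) = max -> 157.240287
  V(3,1) = exp(-r*dt) * [p*85.457651 + (1-p)*0.000000] = 36.162345; exercise = 33.394714; V(3,1) = max -> 36.162345
  V(3,2) = exp(-r*dt) * [p*0.000000 + (1-p)*0.000000] = 0.000000; exercise = 0.000000; V(3,2) = max -> 0.000000
  V(3,3) = exp(-r*dt) * [p*0.000000 + (1-p)*0.000000] = 0.000000; exercise = 0.000000; V(3,3) = max -> 0.000000
  V(2,0) = exp(-r*dt) * [p*157.240287 + (1-p)*36.162345] = 87.330066; exercise = 85.457651; V(2,0) = max -> 87.330066
  V(2,1) = exp(-r*dt) * [p*36.162345 + (1-p)*0.000000] = 15.302494; exercise = 0.000000; V(2,1) = max -> 15.302494
  V(2,2) = exp(-r*dt) * [p*0.000000 + (1-p)*0.000000] = 0.000000; exercise = 0.000000; V(2,2) = max -> 0.000000
  V(1,0) = exp(-r*dt) * [p*87.330066 + (1-p)*15.302494] = 45.753087; exercise = 33.394714; V(1,0) = max -> 45.753087
  V(1,1) = exp(-r*dt) * [p*15.302494 + (1-p)*0.000000] = 6.475418; exercise = 0.000000; V(1,1) = max -> 6.475418
  V(0,0) = exp(-r*dt) * [p*45.753087 + (1-p)*6.475418] = 23.084066; exercise = 0.000000; V(0,0) = max -> 23.084066


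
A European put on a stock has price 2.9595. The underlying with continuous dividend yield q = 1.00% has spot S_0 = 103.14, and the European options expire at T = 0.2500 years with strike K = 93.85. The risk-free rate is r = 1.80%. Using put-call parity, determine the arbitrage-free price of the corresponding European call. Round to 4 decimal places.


Put-call parity: C - P = S_0 * exp(-qT) - K * exp(-rT).
S_0 * exp(-qT) = 103.1400 * 0.99750312 = 102.88247204
K * exp(-rT) = 93.8500 * 0.99551011 = 93.42862381
C = P + S*exp(-qT) - K*exp(-rT)
C = 2.9595 + 102.88247204 - 93.42862381 = 12.4133

Answer: Call price = 12.4133


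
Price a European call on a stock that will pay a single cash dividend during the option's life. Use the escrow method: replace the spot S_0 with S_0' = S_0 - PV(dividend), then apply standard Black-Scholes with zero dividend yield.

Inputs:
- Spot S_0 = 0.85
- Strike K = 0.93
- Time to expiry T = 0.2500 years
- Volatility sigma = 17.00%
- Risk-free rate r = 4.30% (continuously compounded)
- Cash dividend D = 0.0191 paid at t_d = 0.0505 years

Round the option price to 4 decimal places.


PV(D) = D * exp(-r * t_d) = 0.0191 * 0.99783086 = 0.01905857
S_0' = S_0 - PV(D) = 0.8500 - 0.01905857 = 0.83094143
d1 = (ln(S_0'/K) + (r + sigma^2/2)*T) / (sigma*sqrt(T)) = -1.15603264
d2 = d1 - sigma*sqrt(T) = -1.24103264
exp(-rT) = 0.98930757
N(d1) = 0.12383390; N(d2) = 0.10729685
C = S_0' * N(d1) - K * exp(-rT) * N(d2) = 0.83094143 * 0.12383390 - 0.9300 * 0.98930757 * 0.10729685 = 0.0042

Answer: Price = 0.0042


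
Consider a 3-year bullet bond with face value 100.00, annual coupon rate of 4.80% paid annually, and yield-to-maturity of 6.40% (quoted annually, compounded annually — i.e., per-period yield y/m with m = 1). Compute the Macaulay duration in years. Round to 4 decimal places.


Coupon per period c = face * coupon_rate / m = 4.800000
Periods per year m = 1; per-period yield y/m = 0.064000
Number of cashflows N = 3
Cashflows (t years, CF_t, discount factor 1/(1+y/m)^(m*t), PV):
  t = 1.0000: CF_t = 4.800000, DF = 0.939850, PV = 4.511278
  t = 2.0000: CF_t = 4.800000, DF = 0.883317, PV = 4.239923
  t = 3.0000: CF_t = 104.800000, DF = 0.830185, PV = 87.003435
Price P = sum_t PV_t = 95.754636
Macaulay numerator sum_t t * PV_t:
  t * PV_t at t = 1.0000: 4.511278
  t * PV_t at t = 2.0000: 8.479846
  t * PV_t at t = 3.0000: 261.010305
Macaulay duration D = (sum_t t * PV_t) / P = 274.001429 / 95.754636 = 2.861495

Answer: Macaulay duration = 2.8615 years


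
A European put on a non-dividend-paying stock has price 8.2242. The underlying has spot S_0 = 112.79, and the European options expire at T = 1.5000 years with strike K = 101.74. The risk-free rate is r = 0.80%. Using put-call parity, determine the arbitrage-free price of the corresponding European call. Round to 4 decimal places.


Answer: Call price = 20.4878

Derivation:
Put-call parity: C - P = S_0 * exp(-qT) - K * exp(-rT).
S_0 * exp(-qT) = 112.7900 * 1.00000000 = 112.79000000
K * exp(-rT) = 101.7400 * 0.98807171 = 100.52641607
C = P + S*exp(-qT) - K*exp(-rT)
C = 8.2242 + 112.79000000 - 100.52641607 = 20.4878


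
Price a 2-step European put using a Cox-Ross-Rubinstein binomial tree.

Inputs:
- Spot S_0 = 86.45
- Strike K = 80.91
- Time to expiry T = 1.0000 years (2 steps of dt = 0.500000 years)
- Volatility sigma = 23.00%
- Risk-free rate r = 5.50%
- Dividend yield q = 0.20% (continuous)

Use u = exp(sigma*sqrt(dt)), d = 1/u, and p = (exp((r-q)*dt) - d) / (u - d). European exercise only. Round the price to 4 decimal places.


dt = T/N = 0.500000
u = exp(sigma*sqrt(dt)) = 1.176607; d = 1/u = 0.849902
p = (exp((r-q)*dt) - d) / (u - d) = 0.541628
Discount per step: exp(-r*dt) = 0.972875
Stock lattice S(k, i) with i counting down-moves:
  k=0: S(0,0) = 86.4500
  k=1: S(1,0) = 101.7176; S(1,1) = 73.4740
  k=2: S(2,0) = 119.6817; S(2,1) = 86.4500; S(2,2) = 62.4457
Terminal payoffs V(N, i) = max(K - S_T, 0):
  V(2,0) = 0.000000; V(2,1) = 0.000000; V(2,2) = 18.464318
Backward induction: V(k, i) = exp(-r*dt) * [p * V(k+1, i) + (1-p) * V(k+1, i+1)].
  V(1,0) = exp(-r*dt) * [p*0.000000 + (1-p)*0.000000] = 0.000000
  V(1,1) = exp(-r*dt) * [p*0.000000 + (1-p)*18.464318] = 8.233951
  V(0,0) = exp(-r*dt) * [p*0.000000 + (1-p)*8.233951] = 3.671836

Answer: Price = V(0,0) = 3.6718


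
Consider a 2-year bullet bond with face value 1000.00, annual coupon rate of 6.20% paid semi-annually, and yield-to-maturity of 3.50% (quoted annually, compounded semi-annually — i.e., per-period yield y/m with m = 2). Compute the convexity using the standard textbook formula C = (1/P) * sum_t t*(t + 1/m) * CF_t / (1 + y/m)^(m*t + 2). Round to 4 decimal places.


Answer: Convexity = 4.5533

Derivation:
Coupon per period c = face * coupon_rate / m = 31.000000
Periods per year m = 2; per-period yield y/m = 0.017500
Number of cashflows N = 4
Cashflows (t years, CF_t, discount factor 1/(1+y/m)^(m*t), PV):
  t = 0.5000: CF_t = 31.000000, DF = 0.982801, PV = 30.466830
  t = 1.0000: CF_t = 31.000000, DF = 0.965898, PV = 29.942831
  t = 1.5000: CF_t = 31.000000, DF = 0.949285, PV = 29.427844
  t = 2.0000: CF_t = 1031.000000, DF = 0.932959, PV = 961.880219
Price P = sum_t PV_t = 1051.717724
Convexity numerator sum_t t*(t + 1/m) * CF_t / (1+y/m)^(m*t + 2):
  t = 0.5000: term = 14.713922
  t = 1.0000: term = 43.382571
  t = 1.5000: term = 85.272866
  t = 2.0000: term = 4645.389802
Convexity = (1/P) * sum = 4788.759161 / 1051.717724 = 4.553274


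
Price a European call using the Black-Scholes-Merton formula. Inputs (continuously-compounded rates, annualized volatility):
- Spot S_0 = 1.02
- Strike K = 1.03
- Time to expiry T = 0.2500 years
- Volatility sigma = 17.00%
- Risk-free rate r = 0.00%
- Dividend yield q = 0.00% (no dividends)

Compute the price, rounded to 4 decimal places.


Answer: Price = 0.0300

Derivation:
d1 = (ln(S/K) + (r - q + 0.5*sigma^2) * T) / (sigma * sqrt(T)) = -0.07227853
d2 = d1 - sigma * sqrt(T) = -0.15727853
exp(-rT) = 1.00000000; exp(-qT) = 1.00000000
C = S_0 * exp(-qT) * N(d1) - K * exp(-rT) * N(d2)
N(d1) = 0.47119013; N(d2) = 0.43751267
C = 1.0200 * 1.00000000 * 0.47119013 - 1.0300 * 1.00000000 * 0.43751267 = 0.0300


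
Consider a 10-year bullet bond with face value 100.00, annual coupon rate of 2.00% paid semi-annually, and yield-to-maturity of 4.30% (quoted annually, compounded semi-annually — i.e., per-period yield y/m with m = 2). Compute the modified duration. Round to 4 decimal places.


Coupon per period c = face * coupon_rate / m = 1.000000
Periods per year m = 2; per-period yield y/m = 0.021500
Number of cashflows N = 20
Cashflows (t years, CF_t, discount factor 1/(1+y/m)^(m*t), PV):
  t = 0.5000: CF_t = 1.000000, DF = 0.978953, PV = 0.978953
  t = 1.0000: CF_t = 1.000000, DF = 0.958348, PV = 0.958348
  t = 1.5000: CF_t = 1.000000, DF = 0.938177, PV = 0.938177
  t = 2.0000: CF_t = 1.000000, DF = 0.918431, PV = 0.918431
  t = 2.5000: CF_t = 1.000000, DF = 0.899100, PV = 0.899100
  t = 3.0000: CF_t = 1.000000, DF = 0.880177, PV = 0.880177
  t = 3.5000: CF_t = 1.000000, DF = 0.861651, PV = 0.861651
  t = 4.0000: CF_t = 1.000000, DF = 0.843515, PV = 0.843515
  t = 4.5000: CF_t = 1.000000, DF = 0.825762, PV = 0.825762
  t = 5.0000: CF_t = 1.000000, DF = 0.808381, PV = 0.808381
  t = 5.5000: CF_t = 1.000000, DF = 0.791367, PV = 0.791367
  t = 6.0000: CF_t = 1.000000, DF = 0.774711, PV = 0.774711
  t = 6.5000: CF_t = 1.000000, DF = 0.758405, PV = 0.758405
  t = 7.0000: CF_t = 1.000000, DF = 0.742442, PV = 0.742442
  t = 7.5000: CF_t = 1.000000, DF = 0.726816, PV = 0.726816
  t = 8.0000: CF_t = 1.000000, DF = 0.711518, PV = 0.711518
  t = 8.5000: CF_t = 1.000000, DF = 0.696543, PV = 0.696543
  t = 9.0000: CF_t = 1.000000, DF = 0.681882, PV = 0.681882
  t = 9.5000: CF_t = 1.000000, DF = 0.667530, PV = 0.667530
  t = 10.0000: CF_t = 101.000000, DF = 0.653480, PV = 66.001523
Price P = sum_t PV_t = 81.465232
First compute Macaulay numerator sum_t t * PV_t:
  t * PV_t at t = 0.5000: 0.489476
  t * PV_t at t = 1.0000: 0.958348
  t * PV_t at t = 1.5000: 1.407266
  t * PV_t at t = 2.0000: 1.836862
  t * PV_t at t = 2.5000: 2.247751
  t * PV_t at t = 3.0000: 2.640530
  t * PV_t at t = 3.5000: 3.015779
  t * PV_t at t = 4.0000: 3.374062
  t * PV_t at t = 4.5000: 3.715927
  t * PV_t at t = 5.0000: 4.041907
  t * PV_t at t = 5.5000: 4.352518
  t * PV_t at t = 6.0000: 4.648264
  t * PV_t at t = 6.5000: 4.929632
  t * PV_t at t = 7.0000: 5.197097
  t * PV_t at t = 7.5000: 5.451119
  t * PV_t at t = 8.0000: 5.692146
  t * PV_t at t = 8.5000: 5.920612
  t * PV_t at t = 9.0000: 6.136939
  t * PV_t at t = 9.5000: 6.341537
  t * PV_t at t = 10.0000: 660.015226
Macaulay duration D = 732.412999 / 81.465232 = 8.990498
Modified duration = D / (1 + y/m) = 8.990498 / (1 + 0.021500) = 8.801271

Answer: Modified duration = 8.8013


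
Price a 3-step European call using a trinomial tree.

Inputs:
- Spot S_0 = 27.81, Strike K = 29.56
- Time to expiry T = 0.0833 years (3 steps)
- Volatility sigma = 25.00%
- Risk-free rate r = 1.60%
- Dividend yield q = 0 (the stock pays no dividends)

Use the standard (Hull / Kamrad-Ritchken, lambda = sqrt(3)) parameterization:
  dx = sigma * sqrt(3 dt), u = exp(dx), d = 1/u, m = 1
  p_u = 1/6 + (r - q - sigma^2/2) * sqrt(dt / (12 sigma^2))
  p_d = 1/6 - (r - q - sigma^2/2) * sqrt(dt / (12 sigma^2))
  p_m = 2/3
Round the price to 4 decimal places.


dt = T/N = 0.027767; dx = sigma*sqrt(3*dt) = 0.072154
u = exp(dx) = 1.074821; d = 1/u = 0.930387
p_u = 0.163732, p_m = 0.666667, p_d = 0.169601
Discount per step: exp(-r*dt) = 0.999556
Stock lattice S(k, j) with j the centered position index:
  k=0: S(0,+0) = 27.8100
  k=1: S(1,-1) = 25.8741; S(1,+0) = 27.8100; S(1,+1) = 29.8908
  k=2: S(2,-2) = 24.0729; S(2,-1) = 25.8741; S(2,+0) = 27.8100; S(2,+1) = 29.8908; S(2,+2) = 32.1272
  k=3: S(3,-3) = 22.3971; S(3,-2) = 24.0729; S(3,-1) = 25.8741; S(3,+0) = 27.8100; S(3,+1) = 29.8908; S(3,+2) = 32.1272; S(3,+3) = 34.5310
Terminal payoffs V(N, j) = max(S_T - K, 0):
  V(3,-3) = 0.000000; V(3,-2) = 0.000000; V(3,-1) = 0.000000; V(3,+0) = 0.000000; V(3,+1) = 0.330778; V(3,+2) = 2.567243; V(3,+3) = 4.971043
Backward induction: V(k, j) = exp(-r*dt) * [p_u * V(k+1, j+1) + p_m * V(k+1, j) + p_d * V(k+1, j-1)]
  V(2,-2) = exp(-r*dt) * [p_u*0.000000 + p_m*0.000000 + p_d*0.000000] = 0.000000
  V(2,-1) = exp(-r*dt) * [p_u*0.000000 + p_m*0.000000 + p_d*0.000000] = 0.000000
  V(2,+0) = exp(-r*dt) * [p_u*0.330778 + p_m*0.000000 + p_d*0.000000] = 0.054135
  V(2,+1) = exp(-r*dt) * [p_u*2.567243 + p_m*0.330778 + p_d*0.000000] = 0.640575
  V(2,+2) = exp(-r*dt) * [p_u*4.971043 + p_m*2.567243 + p_d*0.330778] = 2.580370
  V(1,-1) = exp(-r*dt) * [p_u*0.054135 + p_m*0.000000 + p_d*0.000000] = 0.008860
  V(1,+0) = exp(-r*dt) * [p_u*0.640575 + p_m*0.054135 + p_d*0.000000] = 0.140910
  V(1,+1) = exp(-r*dt) * [p_u*2.580370 + p_m*0.640575 + p_d*0.054135] = 0.858340
  V(0,+0) = exp(-r*dt) * [p_u*0.858340 + p_m*0.140910 + p_d*0.008860] = 0.235876

Answer: Price = V(0,0) = 0.2359


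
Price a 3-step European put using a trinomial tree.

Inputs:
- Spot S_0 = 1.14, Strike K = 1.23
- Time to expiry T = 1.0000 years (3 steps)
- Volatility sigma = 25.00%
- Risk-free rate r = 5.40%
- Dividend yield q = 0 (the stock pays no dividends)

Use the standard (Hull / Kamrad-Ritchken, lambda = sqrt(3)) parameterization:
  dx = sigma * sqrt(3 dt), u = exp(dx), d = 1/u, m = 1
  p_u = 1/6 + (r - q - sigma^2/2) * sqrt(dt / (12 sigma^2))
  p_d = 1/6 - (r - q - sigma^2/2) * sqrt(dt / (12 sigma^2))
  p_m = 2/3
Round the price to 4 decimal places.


Answer: Price = V(0,0) = 0.1299

Derivation:
dt = T/N = 0.333333; dx = sigma*sqrt(3*dt) = 0.250000
u = exp(dx) = 1.284025; d = 1/u = 0.778801
p_u = 0.181833, p_m = 0.666667, p_d = 0.151500
Discount per step: exp(-r*dt) = 0.982161
Stock lattice S(k, j) with j the centered position index:
  k=0: S(0,+0) = 1.1400
  k=1: S(1,-1) = 0.8878; S(1,+0) = 1.1400; S(1,+1) = 1.4638
  k=2: S(2,-2) = 0.6914; S(2,-1) = 0.8878; S(2,+0) = 1.1400; S(2,+1) = 1.4638; S(2,+2) = 1.8795
  k=3: S(3,-3) = 0.5385; S(3,-2) = 0.6914; S(3,-1) = 0.8878; S(3,+0) = 1.1400; S(3,+1) = 1.4638; S(3,+2) = 1.8795; S(3,+3) = 2.4134
Terminal payoffs V(N, j) = max(K - S_T, 0):
  V(3,-3) = 0.691502; V(3,-2) = 0.538555; V(3,-1) = 0.342167; V(3,+0) = 0.090000; V(3,+1) = 0.000000; V(3,+2) = 0.000000; V(3,+3) = 0.000000
Backward induction: V(k, j) = exp(-r*dt) * [p_u * V(k+1, j+1) + p_m * V(k+1, j) + p_d * V(k+1, j-1)]
  V(2,-2) = exp(-r*dt) * [p_u*0.342167 + p_m*0.538555 + p_d*0.691502] = 0.516633
  V(2,-1) = exp(-r*dt) * [p_u*0.090000 + p_m*0.342167 + p_d*0.538555] = 0.320251
  V(2,+0) = exp(-r*dt) * [p_u*0.000000 + p_m*0.090000 + p_d*0.342167] = 0.109843
  V(2,+1) = exp(-r*dt) * [p_u*0.000000 + p_m*0.000000 + p_d*0.090000] = 0.013392
  V(2,+2) = exp(-r*dt) * [p_u*0.000000 + p_m*0.000000 + p_d*0.000000] = 0.000000
  V(1,-1) = exp(-r*dt) * [p_u*0.109843 + p_m*0.320251 + p_d*0.516633] = 0.306182
  V(1,+0) = exp(-r*dt) * [p_u*0.013392 + p_m*0.109843 + p_d*0.320251] = 0.121967
  V(1,+1) = exp(-r*dt) * [p_u*0.000000 + p_m*0.013392 + p_d*0.109843] = 0.025113
  V(0,+0) = exp(-r*dt) * [p_u*0.025113 + p_m*0.121967 + p_d*0.306182] = 0.129905


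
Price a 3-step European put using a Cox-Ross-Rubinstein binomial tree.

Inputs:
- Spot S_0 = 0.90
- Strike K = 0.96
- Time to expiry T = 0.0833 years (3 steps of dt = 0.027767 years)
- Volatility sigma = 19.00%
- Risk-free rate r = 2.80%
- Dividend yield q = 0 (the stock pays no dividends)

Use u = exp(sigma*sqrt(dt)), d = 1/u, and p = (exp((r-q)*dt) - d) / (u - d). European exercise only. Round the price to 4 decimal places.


dt = T/N = 0.027767
u = exp(sigma*sqrt(dt)) = 1.032167; d = 1/u = 0.968836
p = (exp((r-q)*dt) - d) / (u - d) = 0.504367
Discount per step: exp(-r*dt) = 0.999223
Stock lattice S(k, i) with i counting down-moves:
  k=0: S(0,0) = 0.9000
  k=1: S(1,0) = 0.9290; S(1,1) = 0.8720
  k=2: S(2,0) = 0.9588; S(2,1) = 0.9000; S(2,2) = 0.8448
  k=3: S(3,0) = 0.9897; S(3,1) = 0.9290; S(3,2) = 0.8720; S(3,3) = 0.8185
Terminal payoffs V(N, i) = max(K - S_T, 0):
  V(3,0) = 0.000000; V(3,1) = 0.031050; V(3,2) = 0.088048; V(3,3) = 0.141549
Backward induction: V(k, i) = exp(-r*dt) * [p * V(k+1, i) + (1-p) * V(k+1, i+1)].
  V(2,0) = exp(-r*dt) * [p*0.000000 + (1-p)*0.031050] = 0.015377
  V(2,1) = exp(-r*dt) * [p*0.031050 + (1-p)*0.088048] = 0.059254
  V(2,2) = exp(-r*dt) * [p*0.088048 + (1-p)*0.141549] = 0.114476
  V(1,0) = exp(-r*dt) * [p*0.015377 + (1-p)*0.059254] = 0.037095
  V(1,1) = exp(-r*dt) * [p*0.059254 + (1-p)*0.114476] = 0.086556
  V(0,0) = exp(-r*dt) * [p*0.037095 + (1-p)*0.086556] = 0.061562

Answer: Price = V(0,0) = 0.0616


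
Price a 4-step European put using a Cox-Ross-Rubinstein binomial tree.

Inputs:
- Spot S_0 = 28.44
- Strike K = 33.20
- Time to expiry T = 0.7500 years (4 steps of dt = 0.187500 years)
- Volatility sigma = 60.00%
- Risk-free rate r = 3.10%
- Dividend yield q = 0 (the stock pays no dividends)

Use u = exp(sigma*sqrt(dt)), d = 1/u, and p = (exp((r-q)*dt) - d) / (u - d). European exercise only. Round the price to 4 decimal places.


Answer: Price = V(0,0) = 8.6448

Derivation:
dt = T/N = 0.187500
u = exp(sigma*sqrt(dt)) = 1.296681; d = 1/u = 0.771200
p = (exp((r-q)*dt) - d) / (u - d) = 0.446505
Discount per step: exp(-r*dt) = 0.994204
Stock lattice S(k, i) with i counting down-moves:
  k=0: S(0,0) = 28.4400
  k=1: S(1,0) = 36.8776; S(1,1) = 21.9329
  k=2: S(2,0) = 47.8185; S(2,1) = 28.4400; S(2,2) = 16.9147
  k=3: S(3,0) = 62.0053; S(3,1) = 36.8776; S(3,2) = 21.9329; S(3,3) = 13.0446
  k=4: S(4,0) = 80.4010; S(4,1) = 47.8185; S(4,2) = 28.4400; S(4,3) = 16.9147; S(4,4) = 10.0600
Terminal payoffs V(N, i) = max(K - S_T, 0):
  V(4,0) = 0.000000; V(4,1) = 0.000000; V(4,2) = 4.760000; V(4,3) = 16.285329; V(4,4) = 23.140011
Backward induction: V(k, i) = exp(-r*dt) * [p * V(k+1, i) + (1-p) * V(k+1, i+1)].
  V(3,0) = exp(-r*dt) * [p*0.000000 + (1-p)*0.000000] = 0.000000
  V(3,1) = exp(-r*dt) * [p*0.000000 + (1-p)*4.760000] = 2.619369
  V(3,2) = exp(-r*dt) * [p*4.760000 + (1-p)*16.285329] = 11.074659
  V(3,3) = exp(-r*dt) * [p*16.285329 + (1-p)*23.140011] = 19.962991
  V(2,0) = exp(-r*dt) * [p*0.000000 + (1-p)*2.619369] = 1.441406
  V(2,1) = exp(-r*dt) * [p*2.619369 + (1-p)*11.074659] = 7.257029
  V(2,2) = exp(-r*dt) * [p*11.074659 + (1-p)*19.962991] = 15.901613
  V(1,0) = exp(-r*dt) * [p*1.441406 + (1-p)*7.257029] = 4.633318
  V(1,1) = exp(-r*dt) * [p*7.257029 + (1-p)*15.901613] = 11.971978
  V(0,0) = exp(-r*dt) * [p*4.633318 + (1-p)*11.971978] = 8.644839


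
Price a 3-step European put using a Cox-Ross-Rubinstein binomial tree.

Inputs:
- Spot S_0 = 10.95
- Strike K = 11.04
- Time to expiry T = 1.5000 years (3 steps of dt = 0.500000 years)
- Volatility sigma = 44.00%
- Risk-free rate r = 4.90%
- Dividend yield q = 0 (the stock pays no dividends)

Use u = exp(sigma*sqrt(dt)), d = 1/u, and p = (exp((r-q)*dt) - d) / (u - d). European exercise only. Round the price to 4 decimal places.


Answer: Price = V(0,0) = 2.0988

Derivation:
dt = T/N = 0.500000
u = exp(sigma*sqrt(dt)) = 1.364963; d = 1/u = 0.732621
p = (exp((r-q)*dt) - d) / (u - d) = 0.462063
Discount per step: exp(-r*dt) = 0.975798
Stock lattice S(k, i) with i counting down-moves:
  k=0: S(0,0) = 10.9500
  k=1: S(1,0) = 14.9463; S(1,1) = 8.0222
  k=2: S(2,0) = 20.4012; S(2,1) = 10.9500; S(2,2) = 5.8772
  k=3: S(3,0) = 27.8469; S(3,1) = 14.9463; S(3,2) = 8.0222; S(3,3) = 4.3058
Terminal payoffs V(N, i) = max(K - S_T, 0):
  V(3,0) = 0.000000; V(3,1) = 0.000000; V(3,2) = 3.017802; V(3,3) = 6.734219
Backward induction: V(k, i) = exp(-r*dt) * [p * V(k+1, i) + (1-p) * V(k+1, i+1)].
  V(2,0) = exp(-r*dt) * [p*0.000000 + (1-p)*0.000000] = 0.000000
  V(2,1) = exp(-r*dt) * [p*0.000000 + (1-p)*3.017802] = 1.584097
  V(2,2) = exp(-r*dt) * [p*3.017802 + (1-p)*6.734219] = 4.895577
  V(1,0) = exp(-r*dt) * [p*0.000000 + (1-p)*1.584097] = 0.831521
  V(1,1) = exp(-r*dt) * [p*1.584097 + (1-p)*4.895577] = 3.284012
  V(0,0) = exp(-r*dt) * [p*0.831521 + (1-p)*3.284012] = 2.098752


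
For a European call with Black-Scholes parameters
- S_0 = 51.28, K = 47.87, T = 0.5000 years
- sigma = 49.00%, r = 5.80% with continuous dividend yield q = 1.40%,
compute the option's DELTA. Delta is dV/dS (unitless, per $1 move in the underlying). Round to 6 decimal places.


d1 = 0.4353376761; d2 = 0.0888553533
phi(d1) = 0.3628745926; exp(-qT) = 0.9930244429; exp(-rT) = 0.9714164645
N(d1) = 0.6683413294
Delta = exp(-qT) * N(d1) = 0.9930244429 * 0.6683413294 = 0.663679

Answer: Delta = 0.663679


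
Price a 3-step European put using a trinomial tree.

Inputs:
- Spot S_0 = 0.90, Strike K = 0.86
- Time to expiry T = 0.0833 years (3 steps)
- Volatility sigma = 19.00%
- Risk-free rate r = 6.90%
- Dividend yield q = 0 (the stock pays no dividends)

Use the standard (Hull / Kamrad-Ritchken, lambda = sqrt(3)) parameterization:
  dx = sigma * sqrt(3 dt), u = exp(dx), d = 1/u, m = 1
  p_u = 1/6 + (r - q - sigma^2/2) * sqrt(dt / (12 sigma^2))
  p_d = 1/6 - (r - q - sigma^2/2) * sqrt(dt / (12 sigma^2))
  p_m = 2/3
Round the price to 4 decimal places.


dt = T/N = 0.027767; dx = sigma*sqrt(3*dt) = 0.054837
u = exp(dx) = 1.056369; d = 1/u = 0.946639
p_u = 0.179566, p_m = 0.666667, p_d = 0.153767
Discount per step: exp(-r*dt) = 0.998086
Stock lattice S(k, j) with j the centered position index:
  k=0: S(0,+0) = 0.9000
  k=1: S(1,-1) = 0.8520; S(1,+0) = 0.9000; S(1,+1) = 0.9507
  k=2: S(2,-2) = 0.8065; S(2,-1) = 0.8520; S(2,+0) = 0.9000; S(2,+1) = 0.9507; S(2,+2) = 1.0043
  k=3: S(3,-3) = 0.7635; S(3,-2) = 0.8065; S(3,-1) = 0.8520; S(3,+0) = 0.9000; S(3,+1) = 0.9507; S(3,+2) = 1.0043; S(3,+3) = 1.0609
Terminal payoffs V(N, j) = max(K - S_T, 0):
  V(3,-3) = 0.096523; V(3,-2) = 0.053487; V(3,-1) = 0.008025; V(3,+0) = 0.000000; V(3,+1) = 0.000000; V(3,+2) = 0.000000; V(3,+3) = 0.000000
Backward induction: V(k, j) = exp(-r*dt) * [p_u * V(k+1, j+1) + p_m * V(k+1, j) + p_d * V(k+1, j-1)]
  V(2,-2) = exp(-r*dt) * [p_u*0.008025 + p_m*0.053487 + p_d*0.096523] = 0.051842
  V(2,-1) = exp(-r*dt) * [p_u*0.000000 + p_m*0.008025 + p_d*0.053487] = 0.013548
  V(2,+0) = exp(-r*dt) * [p_u*0.000000 + p_m*0.000000 + p_d*0.008025] = 0.001232
  V(2,+1) = exp(-r*dt) * [p_u*0.000000 + p_m*0.000000 + p_d*0.000000] = 0.000000
  V(2,+2) = exp(-r*dt) * [p_u*0.000000 + p_m*0.000000 + p_d*0.000000] = 0.000000
  V(1,-1) = exp(-r*dt) * [p_u*0.001232 + p_m*0.013548 + p_d*0.051842] = 0.017192
  V(1,+0) = exp(-r*dt) * [p_u*0.000000 + p_m*0.001232 + p_d*0.013548] = 0.002899
  V(1,+1) = exp(-r*dt) * [p_u*0.000000 + p_m*0.000000 + p_d*0.001232] = 0.000189
  V(0,+0) = exp(-r*dt) * [p_u*0.000189 + p_m*0.002899 + p_d*0.017192] = 0.004601

Answer: Price = V(0,0) = 0.0046


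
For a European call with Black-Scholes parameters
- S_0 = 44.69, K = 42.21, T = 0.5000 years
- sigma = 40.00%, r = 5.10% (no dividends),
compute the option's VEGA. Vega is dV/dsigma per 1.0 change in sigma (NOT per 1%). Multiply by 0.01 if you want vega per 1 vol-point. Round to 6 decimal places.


Answer: Vega = 11.476560

Derivation:
d1 = 0.4334303051; d2 = 0.1505875926
phi(d1) = 0.3631753702; exp(-qT) = 1.0000000000; exp(-rT) = 0.9748223790
Vega = S * exp(-qT) * phi(d1) * sqrt(T) = 44.6900 * 1.0000000000 * 0.3631753702 * 0.7071067812 = 11.476560


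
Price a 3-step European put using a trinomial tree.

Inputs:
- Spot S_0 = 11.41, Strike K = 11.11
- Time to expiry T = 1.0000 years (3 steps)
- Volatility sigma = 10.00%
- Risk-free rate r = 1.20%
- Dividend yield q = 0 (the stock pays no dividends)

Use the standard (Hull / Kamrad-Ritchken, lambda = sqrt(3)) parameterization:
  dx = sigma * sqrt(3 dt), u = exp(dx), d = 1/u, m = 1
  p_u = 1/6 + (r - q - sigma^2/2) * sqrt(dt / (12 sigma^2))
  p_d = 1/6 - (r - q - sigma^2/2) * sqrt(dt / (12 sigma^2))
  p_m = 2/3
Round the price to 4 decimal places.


dt = T/N = 0.333333; dx = sigma*sqrt(3*dt) = 0.100000
u = exp(dx) = 1.105171; d = 1/u = 0.904837
p_u = 0.178333, p_m = 0.666667, p_d = 0.155000
Discount per step: exp(-r*dt) = 0.996008
Stock lattice S(k, j) with j the centered position index:
  k=0: S(0,+0) = 11.4100
  k=1: S(1,-1) = 10.3242; S(1,+0) = 11.4100; S(1,+1) = 12.6100
  k=2: S(2,-2) = 9.3417; S(2,-1) = 10.3242; S(2,+0) = 11.4100; S(2,+1) = 12.6100; S(2,+2) = 13.9362
  k=3: S(3,-3) = 8.4527; S(3,-2) = 9.3417; S(3,-1) = 10.3242; S(3,+0) = 11.4100; S(3,+1) = 12.6100; S(3,+2) = 13.9362; S(3,+3) = 15.4019
Terminal payoffs V(N, j) = max(K - S_T, 0):
  V(3,-3) = 2.657264; V(3,-2) = 1.768282; V(3,-1) = 0.785805; V(3,+0) = 0.000000; V(3,+1) = 0.000000; V(3,+2) = 0.000000; V(3,+3) = 0.000000
Backward induction: V(k, j) = exp(-r*dt) * [p_u * V(k+1, j+1) + p_m * V(k+1, j) + p_d * V(k+1, j-1)]
  V(2,-2) = exp(-r*dt) * [p_u*0.785805 + p_m*1.768282 + p_d*2.657264] = 1.723956
  V(2,-1) = exp(-r*dt) * [p_u*0.000000 + p_m*0.785805 + p_d*1.768282] = 0.794768
  V(2,+0) = exp(-r*dt) * [p_u*0.000000 + p_m*0.000000 + p_d*0.785805] = 0.121314
  V(2,+1) = exp(-r*dt) * [p_u*0.000000 + p_m*0.000000 + p_d*0.000000] = 0.000000
  V(2,+2) = exp(-r*dt) * [p_u*0.000000 + p_m*0.000000 + p_d*0.000000] = 0.000000
  V(1,-1) = exp(-r*dt) * [p_u*0.121314 + p_m*0.794768 + p_d*1.723956] = 0.815425
  V(1,+0) = exp(-r*dt) * [p_u*0.000000 + p_m*0.121314 + p_d*0.794768] = 0.203250
  V(1,+1) = exp(-r*dt) * [p_u*0.000000 + p_m*0.000000 + p_d*0.121314] = 0.018729
  V(0,+0) = exp(-r*dt) * [p_u*0.018729 + p_m*0.203250 + p_d*0.815425] = 0.264172

Answer: Price = V(0,0) = 0.2642


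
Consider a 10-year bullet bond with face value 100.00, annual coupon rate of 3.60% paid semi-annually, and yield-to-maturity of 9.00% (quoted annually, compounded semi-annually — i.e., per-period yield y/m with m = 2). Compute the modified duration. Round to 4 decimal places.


Answer: Modified duration = 7.6794

Derivation:
Coupon per period c = face * coupon_rate / m = 1.800000
Periods per year m = 2; per-period yield y/m = 0.045000
Number of cashflows N = 20
Cashflows (t years, CF_t, discount factor 1/(1+y/m)^(m*t), PV):
  t = 0.5000: CF_t = 1.800000, DF = 0.956938, PV = 1.722488
  t = 1.0000: CF_t = 1.800000, DF = 0.915730, PV = 1.648314
  t = 1.5000: CF_t = 1.800000, DF = 0.876297, PV = 1.577334
  t = 2.0000: CF_t = 1.800000, DF = 0.838561, PV = 1.509410
  t = 2.5000: CF_t = 1.800000, DF = 0.802451, PV = 1.444412
  t = 3.0000: CF_t = 1.800000, DF = 0.767896, PV = 1.382212
  t = 3.5000: CF_t = 1.800000, DF = 0.734828, PV = 1.322691
  t = 4.0000: CF_t = 1.800000, DF = 0.703185, PV = 1.265733
  t = 4.5000: CF_t = 1.800000, DF = 0.672904, PV = 1.211228
  t = 5.0000: CF_t = 1.800000, DF = 0.643928, PV = 1.159070
  t = 5.5000: CF_t = 1.800000, DF = 0.616199, PV = 1.109158
  t = 6.0000: CF_t = 1.800000, DF = 0.589664, PV = 1.061395
  t = 6.5000: CF_t = 1.800000, DF = 0.564272, PV = 1.015689
  t = 7.0000: CF_t = 1.800000, DF = 0.539973, PV = 0.971951
  t = 7.5000: CF_t = 1.800000, DF = 0.516720, PV = 0.930097
  t = 8.0000: CF_t = 1.800000, DF = 0.494469, PV = 0.890045
  t = 8.5000: CF_t = 1.800000, DF = 0.473176, PV = 0.851717
  t = 9.0000: CF_t = 1.800000, DF = 0.452800, PV = 0.815041
  t = 9.5000: CF_t = 1.800000, DF = 0.433302, PV = 0.779943
  t = 10.0000: CF_t = 101.800000, DF = 0.414643, PV = 42.210643
Price P = sum_t PV_t = 64.878572
First compute Macaulay numerator sum_t t * PV_t:
  t * PV_t at t = 0.5000: 0.861244
  t * PV_t at t = 1.0000: 1.648314
  t * PV_t at t = 1.5000: 2.366001
  t * PV_t at t = 2.0000: 3.018821
  t * PV_t at t = 2.5000: 3.611030
  t * PV_t at t = 3.0000: 4.146637
  t * PV_t at t = 3.5000: 4.629419
  t * PV_t at t = 4.0000: 5.062933
  t * PV_t at t = 4.5000: 5.450526
  t * PV_t at t = 5.0000: 5.795349
  t * PV_t at t = 5.5000: 6.100368
  t * PV_t at t = 6.0000: 6.368370
  t * PV_t at t = 6.5000: 6.601978
  t * PV_t at t = 7.0000: 6.803658
  t * PV_t at t = 7.5000: 6.975726
  t * PV_t at t = 8.0000: 7.120358
  t * PV_t at t = 8.5000: 7.239599
  t * PV_t at t = 9.0000: 7.335366
  t * PV_t at t = 9.5000: 7.409461
  t * PV_t at t = 10.0000: 422.106431
Macaulay duration D = 520.651588 / 64.878572 = 8.025016
Modified duration = D / (1 + y/m) = 8.025016 / (1 + 0.045000) = 7.679441
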